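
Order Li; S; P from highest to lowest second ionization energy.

The second ionization energy removes an electron from the +1 ion. For each element: Li⁺ is the bare [He] core; S⁺ still has 5 valence electrons; P⁺ still has 4 valence electrons.
Pulling an electron out of a noble-gas core costs far more than removing a remaining valence electron, so Li sits at the high end of IE_2.
Valence configurations: S⁺ [Ne]3s²3p³, P⁺ [Ne]3s²3p².
The numbers (kJ/mol): Li 7298, S 2252, P 1907.
So the second ionization energies run P < S < Li.

Li > S > P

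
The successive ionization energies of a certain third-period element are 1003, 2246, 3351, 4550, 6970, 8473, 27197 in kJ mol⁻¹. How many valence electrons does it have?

Look for the largest jump between consecutive ionization energies: IE7/IE6 ≈ 3.2, far larger than any earlier ratio.
That jump marks the point where a core electron is being removed. So the atom has 6 valence electrons.

6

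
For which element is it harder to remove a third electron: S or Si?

Consider each +2 ion: S²⁺ still has 4 valence electrons; Si²⁺ still has 2 valence electrons.
All are still removing valence electrons, so compare the +2 ions as you would atoms: IE_3 generally rises across a period (higher Z_eff) and falls down a group (larger shell), subject to the usual subshell exceptions.
Valence configurations: S²⁺ [Ne]3s²3p², Si²⁺ [Ne]3s².
The numbers (kJ/mol): S 3357, Si 3232.
Overall IE_3 order: Si < S.

S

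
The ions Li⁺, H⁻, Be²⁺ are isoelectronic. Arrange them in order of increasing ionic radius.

All of these have 2 electrons, so size is governed by nuclear charge alone: the more protons, the stronger the pull on the same electron cloud, and the smaller the ion.
Nuclear charges: Be²⁺ (Z=4), Li⁺ (Z=3), H⁻ (Z=1).
Smallest to largest: Be²⁺ < Li⁺ < H⁻.

Be²⁺ < Li⁺ < H⁻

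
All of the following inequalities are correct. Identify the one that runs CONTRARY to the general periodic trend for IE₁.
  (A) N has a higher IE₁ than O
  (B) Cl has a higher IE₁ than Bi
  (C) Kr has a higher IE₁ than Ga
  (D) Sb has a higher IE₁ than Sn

(A)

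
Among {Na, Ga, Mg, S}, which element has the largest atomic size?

Radius decreases left→right (rising Z_eff, same n) and increases top→bottom (higher n).
Neither a single period nor a single group — weigh both effects.
Ga > S: relative to S, both the across-period and down-group shifts push Ga's atomic radius up.
Mg > Ga: the two effects oppose for this pair; the across-period effect wins (139 vs 124 pm).
Na > Mg: Na lies to the left of Mg in period 3, so the across-period effect alone puts Na larger.
For reference (pm): Na 155, Mg 139, S 103, Ga 124.
The largest atomic size among these belongs to Na.

Na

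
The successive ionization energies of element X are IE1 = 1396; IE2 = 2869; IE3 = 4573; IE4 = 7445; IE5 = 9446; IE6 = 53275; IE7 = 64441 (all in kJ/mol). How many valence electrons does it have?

Look for the largest jump between consecutive ionization energies: IE6/IE5 ≈ 5.6, far larger than any earlier ratio.
That jump marks the point where a core electron is being removed. So the atom has 5 valence electrons.

5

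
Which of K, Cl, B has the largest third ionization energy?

Consider each +2 ion: K²⁺ is already 1 electron into the core; Cl²⁺ still has 5 valence electrons; B²⁺ still has 1 valence electron.
Pulling an electron out of a noble-gas core costs far more than removing a remaining valence electron, so K sits at the high end of IE_3.
Valence configurations: Cl²⁺ [Ne]3s²3p³, B²⁺ [He]2s¹.
Tabulated IE_3 (kJ/mol): K 4420, Cl 3822, B 3660.
Putting it together, IE_3: B < Cl < K.

K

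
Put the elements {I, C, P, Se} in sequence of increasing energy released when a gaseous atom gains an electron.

P < C < Se < I

C is in period 2, group 14; P is in period 3, group 15; Se is in period 4, group 16; I is in period 5, group 17.
Atoms with high Z_eff and room in the valence shell (especially the halogens) have the most exothermic electron affinities.
These sit on a diagonal, where the across-period and down-group effects partly cancel.
C > P: period and group pull opposite ways; the down-group shift dominates (122 vs 72 kJ/mol).
Se > C: the two effects oppose for this pair; the across-period effect wins (195 vs 122 kJ/mol).
I > Se: the two effects oppose for this pair; the across-period effect wins (295 vs 195 kJ/mol).
Tabulated electron affinity (kJ/mol): C 122, P 72, Se 195, I 295.
So from lowest to highest: P < C < Se < I.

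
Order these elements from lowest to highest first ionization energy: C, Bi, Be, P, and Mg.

Bi < Mg < Be < P < C

First ionization energy rises across a period (greater Z_eff holds electrons more tightly) and falls down a group (valence electrons are farther from the nucleus).
Here both period and group differ, so the two effects have to be weighed against each other.
Mg > Bi: the two effects oppose for this pair; the down-group effect wins (738 vs 703 kJ/mol).
Be > Mg: they share group 2; the group trend gives Be the larger value.
P > Be: the two effects oppose for this pair; the across-period effect wins (1012 vs 900 kJ/mol).
C > P: the two effects oppose for this pair; the down-group effect wins (1086 vs 1012 kJ/mol).
Tabulated first ionization energy (kJ/mol): Be 900, C 1086, Mg 738, P 1012, Bi 703.
So from lowest to highest: Bi < Mg < Be < P < C.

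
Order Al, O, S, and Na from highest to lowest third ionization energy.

Na > O > S > Al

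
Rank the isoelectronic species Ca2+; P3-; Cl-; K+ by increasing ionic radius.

Ca2+ < K+ < Cl- < P3-

All of these have 18 electrons, so size is governed by nuclear charge alone: the more protons, the stronger the pull on the same electron cloud, and the smaller the ion.
Nuclear charges: Ca2+ (Z=20), K+ (Z=19), Cl- (Z=17), P3- (Z=15).
Smallest to largest: Ca2+ < K+ < Cl- < P3-.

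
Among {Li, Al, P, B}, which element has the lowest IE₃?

IE_3 is the cost of taking one more electron from the +2 cation: Li²⁺ is already 1 electron into the core; Al²⁺ still has 1 valence electron; P²⁺ still has 3 valence electrons; B²⁺ still has 1 valence electron.
Core electrons are held far more tightly than valence electrons, so Li tops the IE_3 order.
Valence configurations: Al²⁺ [Ne]3s¹, P²⁺ [Ne]3s²3p¹, B²⁺ [He]2s¹.
Approximate IE_3 values (kJ/mol): Li 11815, Al 2745, P 2914, B 3660.
Putting it together, IE_3: Al < P < B < Li.

Al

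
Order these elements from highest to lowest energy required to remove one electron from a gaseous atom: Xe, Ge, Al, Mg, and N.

N, Xe, Ge, Mg, Al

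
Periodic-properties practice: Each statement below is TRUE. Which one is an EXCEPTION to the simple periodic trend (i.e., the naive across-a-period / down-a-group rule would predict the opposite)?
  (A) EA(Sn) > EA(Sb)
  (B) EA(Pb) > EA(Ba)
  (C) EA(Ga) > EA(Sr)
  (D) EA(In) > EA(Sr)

The general trend: electron affinity increases across a period and decreases down a group.
(A) Sn (period 5, group 14) vs Sb (period 5, group 15): the stated order contradicts the simple trend.
(B) Pb (period 6, group 14) vs Ba (period 6, group 2): the stated order agrees with the simple trend.
(C) Ga (period 4, group 13) vs Sr (period 5, group 2): the stated order agrees with the simple trend.
(D) In (period 5, group 13) vs Sr (period 5, group 2): the stated order agrees with the simple trend.
The exception is (A): adding an electron to Sb's half-filled 5p³ is unfavourable, so Sn has the more exothermic EA.

(A)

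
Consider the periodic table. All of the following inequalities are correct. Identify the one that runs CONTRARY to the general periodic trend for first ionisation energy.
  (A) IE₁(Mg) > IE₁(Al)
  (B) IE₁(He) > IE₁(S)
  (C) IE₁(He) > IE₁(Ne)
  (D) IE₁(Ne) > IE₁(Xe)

(A)

The general trend: first ionisation energy increases across a period and decreases down a group.
(A) Mg (period 3, group 2) vs Al (period 3, group 13): the stated order contradicts the simple trend.
(B) He (period 1, group 18) vs S (period 3, group 16): the stated order agrees with the simple trend.
(C) He (period 1, group 18) vs Ne (period 2, group 18): the stated order agrees with the simple trend.
(D) Ne (period 2, group 18) vs Xe (period 5, group 18): the stated order agrees with the simple trend.
The exception is (A): Al's single 3p electron is easier to remove than one from Mg's filled 3s².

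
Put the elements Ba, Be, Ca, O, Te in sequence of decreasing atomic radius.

Be is in period 2, group 2; O is in period 2, group 16; Ca is in period 4, group 2; Te is in period 5, group 16; Ba is in period 6, group 2.
Across a period the added protons contract the valence shell; down a group each new principal shell makes the atom larger.
Neither a single period nor a single group — weigh both effects.
Be > O: both are in period 2; the period trend gives Be the larger value.
Te > Be: period and group pull opposite ways; the down-group shift dominates (136 vs 102 pm).
Ca > Te: period and group pull opposite ways; the across-period shift dominates (171 vs 136 pm).
Ba > Ca: they share group 2; the group trend gives Ba the larger value.
Approximate values (pm): Be 102, O 63, Ca 171, Te 136, Ba 196.
So from largest to smallest: Ba > Ca > Te > Be > O.

Ba > Ca > Te > Be > O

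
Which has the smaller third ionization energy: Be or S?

S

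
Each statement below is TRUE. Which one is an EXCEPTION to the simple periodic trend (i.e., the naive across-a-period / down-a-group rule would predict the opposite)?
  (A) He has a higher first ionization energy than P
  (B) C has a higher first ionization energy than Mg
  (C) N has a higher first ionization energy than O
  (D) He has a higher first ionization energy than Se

The general trend: first ionization energy increases across a period and decreases down a group.
(A) He (period 1, group 18) vs P (period 3, group 15): the stated order agrees with the simple trend.
(B) C (period 2, group 14) vs Mg (period 3, group 2): the stated order agrees with the simple trend.
(C) N (period 2, group 15) vs O (period 2, group 16): the stated order contradicts the simple trend.
(D) He (period 1, group 18) vs Se (period 4, group 16): the stated order agrees with the simple trend.
The exception is (C): pairing an electron in O's 2p⁴ costs repulsion energy, so O ionizes more easily than half-filled N (2p³).

(C)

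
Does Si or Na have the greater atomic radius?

Radius decreases left→right (rising Z_eff, same n) and increases top→bottom (higher n).
All lie in period 3, so atomic radius increases right to left.
So Na has the greater atomic radius (Na > Si).

Na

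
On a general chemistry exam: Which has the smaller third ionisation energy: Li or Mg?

IE_3 is the cost of taking one more electron from the +2 cation: Li²⁺ is already 1 electron into the core; Mg²⁺ is the bare [Ne] core.
All of these are removing an electron from a noble-gas core or deeper; the smaller core (lower principal quantum number) is held far more tightly, and within a period the higher nuclear charge binds the same core more tightly.
Approximate IE_3 values (kJ/mol): Li 11815, Mg 7733.
Hence IE_3: Mg < Li.

Mg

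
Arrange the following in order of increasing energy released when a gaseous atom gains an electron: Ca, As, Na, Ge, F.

Electron affinity generally becomes more exothermic across a period toward the halogens and less exothermic down a group.
These span different periods and groups, so the two trends combine.
Na > Ca: period and group pull opposite ways; the down-group shift dominates (53 vs 2 kJ/mol).
As > Na: period and group pull opposite ways; the across-period shift dominates (78 vs 53 kJ/mol).
Ge > As: this pair runs against the simple trend — see the exception note.
F > Ge: both effects reinforce here, so F is clearly the higher of the two.
Note the exception: Ge has a higher electron affinity than As, contrary to the simple trend — adding an electron to As's half-filled 4p³ is unfavourable, so Ge (4p²) has the more exothermic EA.
Approximate values (kJ/mol): F 328, Na 53, Ca 2, Ge 119, As 78.
So from lowest to highest: Ca < Na < As < Ge < F.

Ca, Na, As, Ge, F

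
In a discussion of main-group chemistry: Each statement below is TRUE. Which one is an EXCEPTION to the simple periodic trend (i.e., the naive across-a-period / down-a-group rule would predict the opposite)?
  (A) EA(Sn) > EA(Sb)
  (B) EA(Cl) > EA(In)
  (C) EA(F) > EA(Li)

(A)

The general trend: electron affinity increases across a period and decreases down a group.
(A) Sn (period 5, group 14) vs Sb (period 5, group 15): the stated order contradicts the simple trend.
(B) Cl (period 3, group 17) vs In (period 5, group 13): the stated order agrees with the simple trend.
(C) F (period 2, group 17) vs Li (period 2, group 1): the stated order agrees with the simple trend.
The exception is (A): adding an electron to Sb's half-filled 5p³ is unfavourable, so Sn has the more exothermic EA.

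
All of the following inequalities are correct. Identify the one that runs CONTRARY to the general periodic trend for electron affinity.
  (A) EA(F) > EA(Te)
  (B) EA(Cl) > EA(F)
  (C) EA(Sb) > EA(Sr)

(B)

The general trend: electron affinity increases across a period and decreases down a group.
(A) F (period 2, group 17) vs Te (period 5, group 16): the stated order agrees with the simple trend.
(B) Cl (period 3, group 17) vs F (period 2, group 17): the stated order contradicts the simple trend.
(C) Sb (period 5, group 15) vs Sr (period 5, group 2): the stated order agrees with the simple trend.
The exception is (B): F's small 2p subshell makes the incoming electron feel strong e⁻–e⁻ repulsion, so Cl actually releases more energy on gaining an electron.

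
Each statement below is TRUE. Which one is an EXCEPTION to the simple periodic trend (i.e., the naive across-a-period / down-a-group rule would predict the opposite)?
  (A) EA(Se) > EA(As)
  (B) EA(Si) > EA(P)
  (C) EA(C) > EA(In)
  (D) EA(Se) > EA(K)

(B)

The general trend: electron affinity increases across a period and decreases down a group.
(A) Se (period 4, group 16) vs As (period 4, group 15): the stated order agrees with the simple trend.
(B) Si (period 3, group 14) vs P (period 3, group 15): the stated order contradicts the simple trend.
(C) C (period 2, group 14) vs In (period 5, group 13): the stated order agrees with the simple trend.
(D) Se (period 4, group 16) vs K (period 4, group 1): the stated order agrees with the simple trend.
The exception is (B): adding an electron to P's half-filled 3p³ is unfavourable, so Si (3p²) has the more exothermic EA.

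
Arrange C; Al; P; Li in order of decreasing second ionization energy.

Li > C > P > Al

Consider each +1 ion: C⁺ still has 3 valence electrons; Al⁺ still has 2 valence electrons; P⁺ still has 4 valence electrons; Li⁺ is the bare [He] core.
Breaking into a closed-shell core is much more expensive than removing a leftover valence electron — Li has the largest IE_2 here.
Valence configurations: C⁺ [He]2s²2p¹, Al⁺ [Ne]3s², P⁺ [Ne]3s²3p².
The numbers (kJ/mol): C 2353, Al 1817, P 1907, Li 7298.
Hence IE_2: Al < P < C < Li.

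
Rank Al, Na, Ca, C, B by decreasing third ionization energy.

Na, Ca, C, B, Al

Consider each +2 ion: Al²⁺ still has 1 valence electron; Na²⁺ is already 1 electron into the core; Ca²⁺ is the bare [Ar] core; C²⁺ still has 2 valence electrons; B²⁺ still has 1 valence electron.
Core electrons are held far more tightly than valence electrons, so Ca and Na top the IE_3 order.
Valence configurations: Al²⁺ [Ne]3s¹, C²⁺ [He]2s², B²⁺ [He]2s¹.
Approximate IE_3 values (kJ/mol): Al 2745, Na 6910, Ca 4912, C 4620, B 3660.
Putting it together, IE_3: Al < B < C < Ca < Na.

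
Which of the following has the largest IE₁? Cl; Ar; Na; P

Ar

Na is in period 3, group 1; P is in period 3, group 15; Cl is in period 3, group 17; Ar is in period 3, group 18.
IE₁ increases left→right with effective nuclear charge and decreases top→bottom as the valence shell moves farther out.
All lie in period 3, so first ionization energy increases left to right.
The largest IE₁ among these belongs to Ar.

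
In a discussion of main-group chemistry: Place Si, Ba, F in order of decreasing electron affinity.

F, Si, Ba

F is in period 2, group 17; Si is in period 3, group 14; Ba is in period 6, group 2.
EA tends to increase across a period and decrease down a group, though the pattern is less regular than for IE or radius.
Neither a single period nor a single group — weigh both effects.
Si > Ba: both effects reinforce here, so Si is clearly the higher of the two.
F > Si: relative to Si, both the across-period and down-group shifts push F's electron affinity up.
Tabulated electron affinity (kJ/mol): F 328, Si 134, Ba 14.
So from highest to lowest: F > Si > Ba.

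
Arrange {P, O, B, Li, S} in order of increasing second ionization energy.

P, S, B, O, Li

The second ionization energy removes an electron from the +1 ion. For each element: P⁺ still has 4 valence electrons; O⁺ still has 5 valence electrons; B⁺ still has 2 valence electrons; Li⁺ is the bare [He] core; S⁺ still has 5 valence electrons.
Pulling an electron out of a noble-gas core costs far more than removing a remaining valence electron, so Li sits at the high end of IE_2.
Valence configurations: P⁺ [Ne]3s²3p², O⁺ [He]2s²2p³, B⁺ [He]2s², S⁺ [Ne]3s²3p³.
Tabulated IE_2 (kJ/mol): P 1907, O 3388, B 2427, Li 7298, S 2252.
So the second ionization energies run P < S < B < O < Li.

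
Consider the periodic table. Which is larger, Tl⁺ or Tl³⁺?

Tl⁺

Both ions have Z = 81 protons, but Tl³⁺ has lost more electrons, so its remaining electrons feel a larger effective nuclear charge per electron and are pulled in more tightly.
Higher positive charge → smaller ion, so Tl⁺ > Tl³⁺.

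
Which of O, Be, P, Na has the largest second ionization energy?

Na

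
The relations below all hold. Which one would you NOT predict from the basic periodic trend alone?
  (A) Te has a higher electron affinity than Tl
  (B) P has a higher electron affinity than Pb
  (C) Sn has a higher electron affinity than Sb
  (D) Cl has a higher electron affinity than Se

The general trend: electron affinity increases across a period and decreases down a group.
(A) Te (period 5, group 16) vs Tl (period 6, group 13): the stated order agrees with the simple trend.
(B) P (period 3, group 15) vs Pb (period 6, group 14): the stated order agrees with the simple trend.
(C) Sn (period 5, group 14) vs Sb (period 5, group 15): the stated order contradicts the simple trend.
(D) Cl (period 3, group 17) vs Se (period 4, group 16): the stated order agrees with the simple trend.
The exception is (C): adding an electron to Sb's half-filled 5p³ is unfavourable, so Sn has the more exothermic EA.

(C)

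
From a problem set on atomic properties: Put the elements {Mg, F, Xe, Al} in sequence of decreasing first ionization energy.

F is in period 2, group 17; Mg is in period 3, group 2; Al is in period 3, group 13; Xe is in period 5, group 18.
First ionization energy rises across a period (greater Z_eff holds electrons more tightly) and falls down a group (valence electrons are farther from the nucleus).
These span different periods and groups, so the two trends combine.
Mg > Al: this pair runs against the simple trend — see the exception note.
Xe > Mg: the two effects oppose for this pair; the across-period effect wins (1170 vs 738 kJ/mol).
F > Xe: the two effects oppose for this pair; the down-group effect wins (1681 vs 1170 kJ/mol).
Note the exception: Mg has a higher first ionization energy than Al, contrary to the simple trend — Al's single 3p electron is easier to remove than one from Mg's filled 3s².
Tabulated first ionization energy (kJ/mol): F 1681, Mg 738, Al 578, Xe 1170.
So from highest to lowest: F > Xe > Mg > Al.

F, Xe, Mg, Al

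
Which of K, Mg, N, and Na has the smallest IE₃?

K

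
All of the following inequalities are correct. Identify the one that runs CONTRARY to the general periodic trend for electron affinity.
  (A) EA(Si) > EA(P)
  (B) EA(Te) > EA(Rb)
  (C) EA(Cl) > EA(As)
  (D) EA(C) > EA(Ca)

(A)

The general trend: electron affinity increases across a period and decreases down a group.
(A) Si (period 3, group 14) vs P (period 3, group 15): the stated order contradicts the simple trend.
(B) Te (period 5, group 16) vs Rb (period 5, group 1): the stated order agrees with the simple trend.
(C) Cl (period 3, group 17) vs As (period 4, group 15): the stated order agrees with the simple trend.
(D) C (period 2, group 14) vs Ca (period 4, group 2): the stated order agrees with the simple trend.
The exception is (A): adding an electron to P's half-filled 3p³ is unfavourable, so Si (3p²) has the more exothermic EA.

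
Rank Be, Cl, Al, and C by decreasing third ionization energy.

Be > C > Cl > Al

The third ionization energy removes an electron from the +2 ion. For each element: Be²⁺ is the bare [He] core; Cl²⁺ still has 5 valence electrons; Al²⁺ still has 1 valence electron; C²⁺ still has 2 valence electrons.
Core electrons are held far more tightly than valence electrons, so Be tops the IE_3 order.
Valence configurations: Cl²⁺ [Ne]3s²3p³, Al²⁺ [Ne]3s¹, C²⁺ [He]2s².
Tabulated IE_3 (kJ/mol): Be 14849, Cl 3822, Al 2745, C 4620.
Putting it together, IE_3: Al < Cl < C < Be.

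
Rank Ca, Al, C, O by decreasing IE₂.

Consider each +1 ion: Ca⁺ still has 1 valence electron; Al⁺ still has 2 valence electrons; C⁺ still has 3 valence electrons; O⁺ still has 5 valence electrons.
All are still removing valence electrons, so compare the +1 ions as you would atoms: IE_2 generally rises across a period (higher Z_eff) and falls down a group (larger shell), subject to the usual subshell exceptions.
Valence configurations: Ca⁺ [Ar]4s¹, Al⁺ [Ne]3s², C⁺ [He]2s²2p¹, O⁺ [He]2s²2p³.
The numbers (kJ/mol): Ca 1145, Al 1817, C 2353, O 3388.
Hence IE_2: Ca < Al < C < O.

O, C, Al, Ca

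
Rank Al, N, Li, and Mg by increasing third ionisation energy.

Al, N, Mg, Li

IE_3 is the cost of taking one more electron from the +2 cation: Al²⁺ still has 1 valence electron; N²⁺ still has 3 valence electrons; Li²⁺ is already 1 electron into the core; Mg²⁺ is the bare [Ne] core.
Pulling an electron out of a noble-gas core costs far more than removing a remaining valence electron, so Mg and Li sit at the high end of IE_3.
Valence configurations: Al²⁺ [Ne]3s¹, N²⁺ [He]2s²2p¹.
Approximate IE_3 values (kJ/mol): Al 2745, N 4578, Li 11815, Mg 7733.
Hence IE_3: Al < N < Mg < Li.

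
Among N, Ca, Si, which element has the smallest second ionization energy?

IE_2 is the cost of taking one more electron from the +1 cation: N⁺ still has 4 valence electrons; Ca⁺ still has 1 valence electron; Si⁺ still has 3 valence electrons.
All are still removing valence electrons, so compare the +1 ions as you would atoms: IE_2 generally rises across a period (higher Z_eff) and falls down a group (larger shell), subject to the usual subshell exceptions.
Valence configurations: N⁺ [He]2s²2p², Ca⁺ [Ar]4s¹, Si⁺ [Ne]3s²3p¹.
The numbers (kJ/mol): N 2856, Ca 1145, Si 1577.
So the second ionization energies run Ca < Si < N.

Ca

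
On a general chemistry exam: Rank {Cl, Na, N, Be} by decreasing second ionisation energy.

Na > N > Cl > Be

The second ionization energy removes an electron from the +1 ion. For each element: Cl⁺ still has 6 valence electrons; Na⁺ is the bare [Ne] core; N⁺ still has 4 valence electrons; Be⁺ still has 1 valence electron.
Core electrons are held far more tightly than valence electrons, so Na tops the IE_2 order.
Valence configurations: Cl⁺ [Ne]3s²3p⁴, N⁺ [He]2s²2p², Be⁺ [He]2s¹.
The numbers (kJ/mol): Cl 2298, Na 4562, N 2856, Be 1757.
Putting it together, IE_2: Be < Cl < N < Na.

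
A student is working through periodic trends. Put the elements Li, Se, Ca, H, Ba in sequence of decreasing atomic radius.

Ba > Ca > Li > Se > H

H is in period 1, group 1; Li is in period 2, group 1; Ca is in period 4, group 2; Se is in period 4, group 16; Ba is in period 6, group 2.
Moving right in a period, electrons are added to the same shell under a stronger nuclear pull, so atoms get smaller; moving down, a new shell is opened and atoms get larger.
Neither a single period nor a single group — weigh both effects.
Se > H: period and group pull opposite ways; the down-group shift dominates (116 vs 32 pm).
Li > Se: period and group pull opposite ways; the across-period shift dominates (133 vs 116 pm).
Ca > Li: the two effects oppose for this pair; the down-group effect wins (171 vs 133 pm).
Ba > Ca: they share group 2; the group trend gives Ba the larger value.
Tabulated atomic radius (pm): H 32, Li 133, Ca 171, Se 116, Ba 196.
So from largest to smallest: Ba > Ca > Li > Se > H.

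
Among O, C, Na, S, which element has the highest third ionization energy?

Na

The third ionization energy removes an electron from the +2 ion. For each element: O²⁺ still has 4 valence electrons; C²⁺ still has 2 valence electrons; Na²⁺ is already 1 electron into the core; S²⁺ still has 4 valence electrons.
Core electrons are held far more tightly than valence electrons, so Na tops the IE_3 order.
Valence configurations: O²⁺ [He]2s²2p², C²⁺ [He]2s², S²⁺ [Ne]3s²3p².
Approximate IE_3 values (kJ/mol): O 5300, C 4620, Na 6910, S 3357.
Hence IE_3: S < C < O < Na.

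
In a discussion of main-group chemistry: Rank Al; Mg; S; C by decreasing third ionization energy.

Consider each +2 ion: Al²⁺ still has 1 valence electron; Mg²⁺ is the bare [Ne] core; S²⁺ still has 4 valence electrons; C²⁺ still has 2 valence electrons.
Pulling an electron out of a noble-gas core costs far more than removing a remaining valence electron, so Mg sits at the high end of IE_3.
Valence configurations: Al²⁺ [Ne]3s¹, S²⁺ [Ne]3s²3p², C²⁺ [He]2s².
Approximate IE_3 values (kJ/mol): Al 2745, Mg 7733, S 3357, C 4620.
Putting it together, IE_3: Al < S < C < Mg.

Mg > C > S > Al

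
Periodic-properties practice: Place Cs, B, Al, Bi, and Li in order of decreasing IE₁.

B > Bi > Al > Li > Cs

Li is in period 2, group 1; B is in period 2, group 13; Al is in period 3, group 13; Cs is in period 6, group 1; Bi is in period 6, group 15.
Removing the outermost electron gets harder across a period and easier down a group.
Neither a single period nor a single group — weigh both effects.
Li > Cs: Li sits above Cs in group 1, so the down-group effect alone puts Li higher.
Al > Li: the two effects oppose for this pair; the across-period effect wins (578 vs 520 kJ/mol).
Bi > Al: the two effects oppose for this pair; the across-period effect wins (703 vs 578 kJ/mol).
B > Bi: the two effects oppose for this pair; the down-group effect wins (801 vs 703 kJ/mol).
For reference (kJ/mol): Li 520, B 801, Al 578, Cs 376, Bi 703.
So from highest to lowest: B > Bi > Al > Li > Cs.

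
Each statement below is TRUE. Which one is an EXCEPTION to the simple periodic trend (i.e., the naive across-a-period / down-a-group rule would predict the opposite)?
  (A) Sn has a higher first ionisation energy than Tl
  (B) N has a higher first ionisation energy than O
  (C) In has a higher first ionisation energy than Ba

(B)

The general trend: first ionisation energy increases across a period and decreases down a group.
(A) Sn (period 5, group 14) vs Tl (period 6, group 13): the stated order agrees with the simple trend.
(B) N (period 2, group 15) vs O (period 2, group 16): the stated order contradicts the simple trend.
(C) In (period 5, group 13) vs Ba (period 6, group 2): the stated order agrees with the simple trend.
The exception is (B): pairing an electron in O's 2p⁴ costs repulsion energy, so O ionizes more easily than half-filled N (2p³).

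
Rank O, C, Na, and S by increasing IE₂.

S, C, O, Na

Consider each +1 ion: O⁺ still has 5 valence electrons; C⁺ still has 3 valence electrons; Na⁺ is the bare [Ne] core; S⁺ still has 5 valence electrons.
Core electrons are held far more tightly than valence electrons, so Na tops the IE_2 order.
Valence configurations: O⁺ [He]2s²2p³, C⁺ [He]2s²2p¹, S⁺ [Ne]3s²3p³.
Approximate IE_2 values (kJ/mol): O 3388, C 2353, Na 4562, S 2252.
Hence IE_2: S < C < O < Na.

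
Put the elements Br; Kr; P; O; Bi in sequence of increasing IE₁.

Bi, P, Br, O, Kr

O is in period 2, group 16; P is in period 3, group 15; Br is in period 4, group 17; Kr is in period 4, group 18; Bi is in period 6, group 15.
First ionization energy rises across a period (greater Z_eff holds electrons more tightly) and falls down a group (valence electrons are farther from the nucleus).
These span different periods and groups, so the two trends combine.
P > Bi: they share group 15; the group trend gives P the larger value.
Br > P: the two effects oppose for this pair; the across-period effect wins (1140 vs 1012 kJ/mol).
O > Br: period and group pull opposite ways; the down-group shift dominates (1314 vs 1140 kJ/mol).
Kr > O: the two effects oppose for this pair; the across-period effect wins (1351 vs 1314 kJ/mol).
Tabulated first ionization energy (kJ/mol): O 1314, P 1012, Br 1140, Kr 1351, Bi 703.
So from lowest to highest: Bi < P < Br < O < Kr.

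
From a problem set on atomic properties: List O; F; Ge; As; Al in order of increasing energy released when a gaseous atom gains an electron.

Al < As < Ge < O < F

Electron affinity generally becomes more exothermic across a period toward the halogens and less exothermic down a group.
Here both period and group differ, so the two effects have to be weighed against each other.
As > Al: period and group pull opposite ways; the across-period shift dominates (78 vs 42 kJ/mol).
Ge > As: this pair runs against the simple trend — see the exception note.
O > Ge: relative to Ge, both the across-period and down-group shifts push O's electron affinity up.
F > O: F lies to the right of O in period 2, so the across-period effect alone puts F higher.
Note the exception: Ge has a higher electron affinity than As, contrary to the simple trend — adding an electron to As's half-filled 4p³ is unfavourable, so Ge (4p²) has the more exothermic EA.
For reference (kJ/mol): O 141, F 328, Al 42, Ge 119, As 78.
So from lowest to highest: Al < As < Ge < O < F.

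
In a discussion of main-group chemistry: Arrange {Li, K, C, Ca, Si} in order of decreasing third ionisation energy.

After 2 electrons have been removed, what remains? Li²⁺ is already 1 electron into the core; K²⁺ is already 1 electron into the core; C²⁺ still has 2 valence electrons; Ca²⁺ is the bare [Ar] core; Si²⁺ still has 2 valence electrons.
Usually core removal costs more than valence removal, but here the competition is close: a tightly held n=2 valence electron can cost more to remove than an n=3 core electron, so the actual values have to decide it.
Valence configurations: C²⁺ [He]2s², Si²⁺ [Ne]3s².
Tabulated IE_3 (kJ/mol): Li 11815, K 4420, C 4620, Ca 4912, Si 3232.
Hence IE_3: Si < K < C < Ca < Li.

Li > Ca > C > K > Si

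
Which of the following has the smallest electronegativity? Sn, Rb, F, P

F is in period 2, group 17; P is in period 3, group 15; Rb is in period 5, group 1; Sn is in period 5, group 14.
EN rises left→right (higher Z_eff, smaller atoms) and falls top→bottom (larger, more shielded atoms).
Here both period and group differ, so the two effects have to be weighed against each other.
Sn > Rb: both are in period 5; the period trend gives Sn the larger value.
P > Sn: relative to Sn, both the across-period and down-group shifts push P's electronegativity up.
F > P: relative to P, both the across-period and down-group shifts push F's electronegativity up.
For reference (Pauling): F 3.98, P 2.19, Rb 0.82, Sn 1.96.
The smallest electronegativity among these belongs to Rb.

Rb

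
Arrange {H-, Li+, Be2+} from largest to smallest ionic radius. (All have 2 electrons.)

All of these have 2 electrons, so size is governed by nuclear charge alone: the more protons, the stronger the pull on the same electron cloud, and the smaller the ion.
Nuclear charges: Be2+ (Z=4), Li+ (Z=3), H- (Z=1).
Largest to smallest: H- > Li+ > Be2+.

H- > Li+ > Be2+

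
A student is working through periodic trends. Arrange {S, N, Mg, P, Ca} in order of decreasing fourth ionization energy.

Mg > N > Ca > P > S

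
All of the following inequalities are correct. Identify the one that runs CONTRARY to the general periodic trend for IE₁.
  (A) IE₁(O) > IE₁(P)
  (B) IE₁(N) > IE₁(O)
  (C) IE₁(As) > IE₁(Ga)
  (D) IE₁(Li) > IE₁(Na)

(B)

The general trend: IE₁ increases across a period and decreases down a group.
(A) O (period 2, group 16) vs P (period 3, group 15): the stated order agrees with the simple trend.
(B) N (period 2, group 15) vs O (period 2, group 16): the stated order contradicts the simple trend.
(C) As (period 4, group 15) vs Ga (period 4, group 13): the stated order agrees with the simple trend.
(D) Li (period 2, group 1) vs Na (period 3, group 1): the stated order agrees with the simple trend.
The exception is (B): pairing an electron in O's 2p⁴ costs repulsion energy, so O ionizes more easily than half-filled N (2p³).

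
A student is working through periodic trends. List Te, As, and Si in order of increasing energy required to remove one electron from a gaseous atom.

Si, Te, As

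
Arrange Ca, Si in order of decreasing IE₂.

Si > Ca

The second ionization energy removes an electron from the +1 ion. For each element: Ca⁺ still has 1 valence electron; Si⁺ still has 3 valence electrons.
All are still removing valence electrons, so compare the +1 ions as you would atoms: IE_2 generally rises across a period (higher Z_eff) and falls down a group (larger shell), subject to the usual subshell exceptions.
Valence configurations: Ca⁺ [Ar]4s¹, Si⁺ [Ne]3s²3p¹.
The numbers (kJ/mol): Ca 1145, Si 1577.
Overall IE_2 order: Ca < Si.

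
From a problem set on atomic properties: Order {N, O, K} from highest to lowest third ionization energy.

O > N > K

Consider each +2 ion: N²⁺ still has 3 valence electrons; O²⁺ still has 4 valence electrons; K²⁺ is already 1 electron into the core.
Usually core removal costs more than valence removal, but here the competition is close: a tightly held n=2 valence electron can cost more to remove than an n=3 core electron, so the actual values have to decide it.
Valence configurations: N²⁺ [He]2s²2p¹, O²⁺ [He]2s²2p².
Tabulated IE_3 (kJ/mol): N 4578, O 5300, K 4420.
Overall IE_3 order: K < N < O.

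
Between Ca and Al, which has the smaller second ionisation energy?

Ca

After 1 electron has been removed, what remains? Ca⁺ still has 1 valence electron; Al⁺ still has 2 valence electrons.
All are still removing valence electrons, so compare the +1 ions as you would atoms: IE_2 generally rises across a period (higher Z_eff) and falls down a group (larger shell), subject to the usual subshell exceptions.
Valence configurations: Ca⁺ [Ar]4s¹, Al⁺ [Ne]3s².
Tabulated IE_2 (kJ/mol): Ca 1145, Al 1817.
Putting it together, IE_2: Ca < Al.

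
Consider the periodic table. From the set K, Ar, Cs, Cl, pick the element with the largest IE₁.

Ar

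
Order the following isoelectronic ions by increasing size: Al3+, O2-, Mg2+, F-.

Al3+, Mg2+, F-, O2-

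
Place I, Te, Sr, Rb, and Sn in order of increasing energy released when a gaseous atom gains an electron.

Sr < Rb < Sn < Te < I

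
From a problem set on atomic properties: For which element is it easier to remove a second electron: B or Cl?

The second ionization energy removes an electron from the +1 ion. For each element: B⁺ still has 2 valence electrons; Cl⁺ still has 6 valence electrons.
All are still removing valence electrons, so compare the +1 ions as you would atoms: IE_2 generally rises across a period (higher Z_eff) and falls down a group (larger shell), subject to the usual subshell exceptions.
Valence configurations: B⁺ [He]2s², Cl⁺ [Ne]3s²3p⁴.
The numbers (kJ/mol): B 2427, Cl 2298.
Overall IE_2 order: Cl < B.

Cl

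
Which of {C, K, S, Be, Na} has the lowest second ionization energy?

The second ionization energy removes an electron from the +1 ion. For each element: C⁺ still has 3 valence electrons; K⁺ is the bare [Ar] core; S⁺ still has 5 valence electrons; Be⁺ still has 1 valence electron; Na⁺ is the bare [Ne] core.
Pulling an electron out of a noble-gas core costs far more than removing a remaining valence electron, so K and Na sit at the high end of IE_2.
Valence configurations: C⁺ [He]2s²2p¹, S⁺ [Ne]3s²3p³, Be⁺ [He]2s¹.
Approximate IE_2 values (kJ/mol): C 2353, K 3052, S 2252, Be 1757, Na 4562.
Overall IE_2 order: Be < S < C < K < Na.

Be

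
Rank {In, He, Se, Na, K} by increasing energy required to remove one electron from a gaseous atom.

K, Na, In, Se, He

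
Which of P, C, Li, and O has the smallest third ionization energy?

P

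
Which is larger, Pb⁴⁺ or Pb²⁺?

Pb²⁺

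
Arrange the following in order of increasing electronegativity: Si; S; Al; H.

H is in period 1, group 1; Al is in period 3, group 13; Si is in period 3, group 14; S is in period 3, group 16.
Atoms toward the upper right of the periodic table pull bonding electrons most strongly.
Neither a single period nor a single group — weigh both effects.
Si > Al: both are in period 3; the period trend gives Si the larger value.
H > Si: the two effects oppose for this pair; the down-group effect wins (2.20 vs 1.90).
S > H: period and group pull opposite ways; the across-period shift dominates (2.58 vs 2.20).
For reference (Pauling): H 2.20, Al 1.61, Si 1.90, S 2.58.
So from lowest to highest: Al < Si < H < S.

Al < Si < H < S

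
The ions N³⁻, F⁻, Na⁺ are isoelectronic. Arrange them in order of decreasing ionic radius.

N³⁻, F⁻, Na⁺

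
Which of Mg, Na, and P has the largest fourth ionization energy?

IE_4 is the cost of taking one more electron from the +3 cation: Mg³⁺ is already 1 electron into the core; Na³⁺ is already 2 electrons into the core; P³⁺ still has 2 valence electrons.
Core electrons are held far more tightly than valence electrons, so Na and Mg top the IE_4 order.
Tabulated IE_4 (kJ/mol): Mg 10543, Na 9543, P 4964.
Putting it together, IE_4: P < Na < Mg.

Mg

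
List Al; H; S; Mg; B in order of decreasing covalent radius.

Mg, Al, S, B, H

H is in period 1, group 1; B is in period 2, group 13; Mg is in period 3, group 2; Al is in period 3, group 13; S is in period 3, group 16.
Radius decreases left→right (rising Z_eff, same n) and increases top→bottom (higher n).
Here both period and group differ, so the two effects have to be weighed against each other.
B > H: period and group pull opposite ways; the down-group shift dominates (85 vs 32 pm).
S > B: period and group pull opposite ways; the down-group shift dominates (103 vs 85 pm).
Al > S: Al lies to the left of S in period 3, so the across-period effect alone puts Al larger.
Mg > Al: both are in period 3; the period trend gives Mg the larger value.
Tabulated atomic radius (pm): H 32, B 85, Mg 139, Al 126, S 103.
So from largest to smallest: Mg > Al > S > B > H.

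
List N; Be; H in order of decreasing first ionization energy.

N > H > Be

H is in period 1, group 1; Be is in period 2, group 2; N is in period 2, group 15.
Removing the outermost electron gets harder across a period and easier down a group.
Here both period and group differ, so the two effects have to be weighed against each other.
H > Be: period and group pull opposite ways; the down-group shift dominates (1312 vs 900 kJ/mol).
N > H: period and group pull opposite ways; the across-period shift dominates (1402 vs 1312 kJ/mol).
Tabulated first ionization energy (kJ/mol): H 1312, Be 900, N 1402.
So from highest to lowest: N > H > Be.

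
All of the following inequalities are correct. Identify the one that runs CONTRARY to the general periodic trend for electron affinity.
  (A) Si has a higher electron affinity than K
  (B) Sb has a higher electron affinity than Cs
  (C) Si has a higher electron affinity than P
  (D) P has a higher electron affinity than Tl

(C)

The general trend: electron affinity increases across a period and decreases down a group.
(A) Si (period 3, group 14) vs K (period 4, group 1): the stated order agrees with the simple trend.
(B) Sb (period 5, group 15) vs Cs (period 6, group 1): the stated order agrees with the simple trend.
(C) Si (period 3, group 14) vs P (period 3, group 15): the stated order contradicts the simple trend.
(D) P (period 3, group 15) vs Tl (period 6, group 13): the stated order agrees with the simple trend.
The exception is (C): adding an electron to P's half-filled 3p³ is unfavourable, so Si (3p²) has the more exothermic EA.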